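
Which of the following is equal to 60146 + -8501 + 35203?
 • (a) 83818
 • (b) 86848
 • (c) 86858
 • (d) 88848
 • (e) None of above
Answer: b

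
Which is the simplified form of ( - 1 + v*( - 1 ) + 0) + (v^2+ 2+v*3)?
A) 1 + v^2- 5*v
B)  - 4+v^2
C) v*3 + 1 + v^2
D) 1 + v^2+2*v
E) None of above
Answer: D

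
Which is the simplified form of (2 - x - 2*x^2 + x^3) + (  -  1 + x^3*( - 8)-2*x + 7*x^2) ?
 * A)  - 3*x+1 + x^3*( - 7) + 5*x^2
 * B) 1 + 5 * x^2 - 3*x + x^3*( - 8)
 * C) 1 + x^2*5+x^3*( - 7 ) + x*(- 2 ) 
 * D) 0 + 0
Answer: A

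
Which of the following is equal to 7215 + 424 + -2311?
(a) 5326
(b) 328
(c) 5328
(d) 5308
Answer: c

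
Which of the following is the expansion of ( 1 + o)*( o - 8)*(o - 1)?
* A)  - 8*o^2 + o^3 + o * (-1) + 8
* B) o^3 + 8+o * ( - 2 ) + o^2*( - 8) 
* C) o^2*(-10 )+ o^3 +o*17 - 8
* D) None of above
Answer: A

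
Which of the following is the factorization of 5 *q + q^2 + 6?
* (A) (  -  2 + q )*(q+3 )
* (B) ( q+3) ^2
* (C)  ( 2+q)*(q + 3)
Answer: C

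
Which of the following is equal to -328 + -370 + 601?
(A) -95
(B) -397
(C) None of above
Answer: C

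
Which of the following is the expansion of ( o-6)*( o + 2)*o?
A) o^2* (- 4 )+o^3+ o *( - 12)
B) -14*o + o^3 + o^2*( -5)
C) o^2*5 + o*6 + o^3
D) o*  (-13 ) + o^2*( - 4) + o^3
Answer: A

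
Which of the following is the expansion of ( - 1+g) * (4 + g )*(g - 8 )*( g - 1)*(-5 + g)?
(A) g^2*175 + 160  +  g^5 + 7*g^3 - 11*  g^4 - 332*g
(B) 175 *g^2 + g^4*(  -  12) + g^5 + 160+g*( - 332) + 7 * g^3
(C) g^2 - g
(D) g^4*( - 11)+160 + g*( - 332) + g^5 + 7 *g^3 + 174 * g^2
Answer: A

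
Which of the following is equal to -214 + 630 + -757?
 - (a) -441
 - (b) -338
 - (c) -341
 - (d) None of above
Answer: c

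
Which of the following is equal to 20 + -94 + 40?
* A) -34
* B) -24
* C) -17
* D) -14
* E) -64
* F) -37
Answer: A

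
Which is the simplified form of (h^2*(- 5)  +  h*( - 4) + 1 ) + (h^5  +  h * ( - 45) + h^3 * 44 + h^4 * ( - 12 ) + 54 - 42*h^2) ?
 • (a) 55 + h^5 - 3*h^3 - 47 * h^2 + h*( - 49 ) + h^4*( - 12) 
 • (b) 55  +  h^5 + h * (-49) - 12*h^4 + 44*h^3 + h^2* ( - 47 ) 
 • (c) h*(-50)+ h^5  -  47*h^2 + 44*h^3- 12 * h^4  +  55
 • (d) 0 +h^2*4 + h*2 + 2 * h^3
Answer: b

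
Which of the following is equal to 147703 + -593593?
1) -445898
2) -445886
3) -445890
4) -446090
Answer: 3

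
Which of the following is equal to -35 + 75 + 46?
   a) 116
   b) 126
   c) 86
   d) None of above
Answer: c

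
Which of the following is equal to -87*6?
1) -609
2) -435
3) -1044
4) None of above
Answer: 4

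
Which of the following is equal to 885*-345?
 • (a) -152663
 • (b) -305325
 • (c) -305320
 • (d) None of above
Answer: b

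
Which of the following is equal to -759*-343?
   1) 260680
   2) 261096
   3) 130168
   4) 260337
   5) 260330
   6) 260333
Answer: 4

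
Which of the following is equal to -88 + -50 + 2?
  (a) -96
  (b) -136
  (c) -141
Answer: b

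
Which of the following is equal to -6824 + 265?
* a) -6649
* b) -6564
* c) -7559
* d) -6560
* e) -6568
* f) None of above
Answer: f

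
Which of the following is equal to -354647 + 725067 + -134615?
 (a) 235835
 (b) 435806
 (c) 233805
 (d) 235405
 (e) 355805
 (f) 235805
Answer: f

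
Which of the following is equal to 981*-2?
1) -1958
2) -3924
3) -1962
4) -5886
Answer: 3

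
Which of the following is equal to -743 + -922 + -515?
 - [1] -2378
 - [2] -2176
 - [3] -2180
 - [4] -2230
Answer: 3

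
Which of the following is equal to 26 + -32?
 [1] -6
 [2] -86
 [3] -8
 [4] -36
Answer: 1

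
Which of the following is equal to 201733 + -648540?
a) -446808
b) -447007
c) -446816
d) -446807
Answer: d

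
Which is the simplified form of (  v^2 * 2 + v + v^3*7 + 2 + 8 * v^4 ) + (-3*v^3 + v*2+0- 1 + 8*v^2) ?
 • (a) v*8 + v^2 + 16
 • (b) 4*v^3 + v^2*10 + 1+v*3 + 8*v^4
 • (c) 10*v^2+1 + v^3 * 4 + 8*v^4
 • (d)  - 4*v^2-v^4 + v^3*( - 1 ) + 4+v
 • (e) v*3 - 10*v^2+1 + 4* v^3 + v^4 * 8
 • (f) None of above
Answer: b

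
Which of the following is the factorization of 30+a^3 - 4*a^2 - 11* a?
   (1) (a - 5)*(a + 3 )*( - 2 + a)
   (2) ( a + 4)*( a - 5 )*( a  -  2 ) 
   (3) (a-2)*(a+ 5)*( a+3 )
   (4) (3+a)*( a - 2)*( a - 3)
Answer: 1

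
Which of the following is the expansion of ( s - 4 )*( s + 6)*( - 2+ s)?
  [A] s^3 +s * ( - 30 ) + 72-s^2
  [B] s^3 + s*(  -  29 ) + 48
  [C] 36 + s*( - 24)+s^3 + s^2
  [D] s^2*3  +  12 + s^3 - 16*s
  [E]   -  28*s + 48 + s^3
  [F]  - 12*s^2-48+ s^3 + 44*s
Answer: E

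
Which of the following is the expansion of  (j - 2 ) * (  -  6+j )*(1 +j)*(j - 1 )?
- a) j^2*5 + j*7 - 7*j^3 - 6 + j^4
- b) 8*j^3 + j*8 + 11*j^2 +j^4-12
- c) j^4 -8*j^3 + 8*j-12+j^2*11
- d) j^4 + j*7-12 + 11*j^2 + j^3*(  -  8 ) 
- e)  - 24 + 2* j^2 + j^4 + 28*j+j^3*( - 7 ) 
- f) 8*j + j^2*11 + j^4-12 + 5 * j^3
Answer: c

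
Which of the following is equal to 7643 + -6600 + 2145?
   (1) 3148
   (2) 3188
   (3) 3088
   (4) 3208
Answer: 2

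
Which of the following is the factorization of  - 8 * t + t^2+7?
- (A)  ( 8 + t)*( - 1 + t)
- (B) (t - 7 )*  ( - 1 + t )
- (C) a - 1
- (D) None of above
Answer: B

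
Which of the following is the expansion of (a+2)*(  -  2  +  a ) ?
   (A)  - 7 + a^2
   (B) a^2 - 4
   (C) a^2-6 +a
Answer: B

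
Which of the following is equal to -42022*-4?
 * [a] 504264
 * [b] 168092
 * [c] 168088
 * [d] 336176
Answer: c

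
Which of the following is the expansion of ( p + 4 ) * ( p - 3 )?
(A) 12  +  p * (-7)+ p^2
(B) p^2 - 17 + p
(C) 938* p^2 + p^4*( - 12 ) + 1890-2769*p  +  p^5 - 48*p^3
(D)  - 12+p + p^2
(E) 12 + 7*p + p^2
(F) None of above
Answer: D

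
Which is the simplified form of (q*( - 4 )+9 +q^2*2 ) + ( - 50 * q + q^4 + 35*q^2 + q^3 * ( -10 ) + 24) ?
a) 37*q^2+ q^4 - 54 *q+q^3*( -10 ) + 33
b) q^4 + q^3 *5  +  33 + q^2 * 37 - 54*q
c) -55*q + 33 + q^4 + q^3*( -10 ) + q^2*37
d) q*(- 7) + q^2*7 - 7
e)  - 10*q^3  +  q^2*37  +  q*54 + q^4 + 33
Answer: a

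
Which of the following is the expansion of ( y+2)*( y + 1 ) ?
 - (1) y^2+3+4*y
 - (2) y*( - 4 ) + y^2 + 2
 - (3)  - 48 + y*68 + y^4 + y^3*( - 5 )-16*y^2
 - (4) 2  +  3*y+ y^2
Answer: 4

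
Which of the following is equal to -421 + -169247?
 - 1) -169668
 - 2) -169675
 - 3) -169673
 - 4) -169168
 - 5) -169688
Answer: 1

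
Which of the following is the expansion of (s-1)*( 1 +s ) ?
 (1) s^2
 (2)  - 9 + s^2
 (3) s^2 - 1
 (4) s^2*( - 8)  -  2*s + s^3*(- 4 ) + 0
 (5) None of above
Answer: 3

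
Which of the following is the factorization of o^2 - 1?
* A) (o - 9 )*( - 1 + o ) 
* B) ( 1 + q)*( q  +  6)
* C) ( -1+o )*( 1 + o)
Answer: C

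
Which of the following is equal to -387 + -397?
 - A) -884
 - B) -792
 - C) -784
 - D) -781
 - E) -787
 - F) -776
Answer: C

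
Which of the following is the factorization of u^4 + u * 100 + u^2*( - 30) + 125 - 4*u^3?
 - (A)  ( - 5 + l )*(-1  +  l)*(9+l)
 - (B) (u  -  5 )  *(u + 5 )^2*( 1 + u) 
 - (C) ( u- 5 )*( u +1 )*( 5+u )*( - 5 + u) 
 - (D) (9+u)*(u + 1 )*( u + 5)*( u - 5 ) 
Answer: C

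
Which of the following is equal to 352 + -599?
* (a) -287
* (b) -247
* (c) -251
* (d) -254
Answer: b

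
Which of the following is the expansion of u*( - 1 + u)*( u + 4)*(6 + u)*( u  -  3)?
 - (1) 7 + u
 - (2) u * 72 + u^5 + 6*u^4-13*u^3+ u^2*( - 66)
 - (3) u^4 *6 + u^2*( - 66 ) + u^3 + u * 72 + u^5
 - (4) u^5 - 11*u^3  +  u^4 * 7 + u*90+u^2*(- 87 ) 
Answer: 2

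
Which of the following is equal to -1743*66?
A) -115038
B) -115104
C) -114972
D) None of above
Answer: A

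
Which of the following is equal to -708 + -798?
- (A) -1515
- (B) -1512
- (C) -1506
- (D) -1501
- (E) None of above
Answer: C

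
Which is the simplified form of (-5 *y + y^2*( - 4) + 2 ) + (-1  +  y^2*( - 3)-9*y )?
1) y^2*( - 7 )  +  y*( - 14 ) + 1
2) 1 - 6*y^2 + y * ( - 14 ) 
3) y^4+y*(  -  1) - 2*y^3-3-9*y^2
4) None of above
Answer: 1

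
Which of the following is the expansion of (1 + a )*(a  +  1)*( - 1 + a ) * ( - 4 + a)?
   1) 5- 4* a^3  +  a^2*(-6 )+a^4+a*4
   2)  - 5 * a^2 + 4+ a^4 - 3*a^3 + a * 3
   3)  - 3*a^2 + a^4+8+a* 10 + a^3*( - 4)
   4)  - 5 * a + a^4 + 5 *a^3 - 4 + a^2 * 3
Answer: 2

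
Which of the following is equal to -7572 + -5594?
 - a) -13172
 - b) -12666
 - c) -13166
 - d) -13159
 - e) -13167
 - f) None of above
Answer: c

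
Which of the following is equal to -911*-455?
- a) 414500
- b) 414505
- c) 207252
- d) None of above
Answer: b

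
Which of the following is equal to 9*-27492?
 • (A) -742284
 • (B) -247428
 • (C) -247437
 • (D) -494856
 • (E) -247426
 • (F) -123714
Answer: B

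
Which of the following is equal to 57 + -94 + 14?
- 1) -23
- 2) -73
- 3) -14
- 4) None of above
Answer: 1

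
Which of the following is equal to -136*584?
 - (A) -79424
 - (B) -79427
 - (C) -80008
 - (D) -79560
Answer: A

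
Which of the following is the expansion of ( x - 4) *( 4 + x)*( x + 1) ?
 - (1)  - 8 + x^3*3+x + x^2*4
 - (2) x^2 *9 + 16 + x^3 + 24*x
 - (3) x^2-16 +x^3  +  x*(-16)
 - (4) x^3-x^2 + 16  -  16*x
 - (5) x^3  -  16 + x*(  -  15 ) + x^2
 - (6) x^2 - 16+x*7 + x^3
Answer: 3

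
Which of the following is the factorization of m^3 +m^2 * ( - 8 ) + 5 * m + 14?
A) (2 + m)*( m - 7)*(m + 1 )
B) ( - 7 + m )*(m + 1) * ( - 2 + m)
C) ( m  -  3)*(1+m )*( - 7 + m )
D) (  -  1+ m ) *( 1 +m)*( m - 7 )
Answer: B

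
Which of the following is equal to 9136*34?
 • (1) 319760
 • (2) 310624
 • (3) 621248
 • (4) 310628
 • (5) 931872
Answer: 2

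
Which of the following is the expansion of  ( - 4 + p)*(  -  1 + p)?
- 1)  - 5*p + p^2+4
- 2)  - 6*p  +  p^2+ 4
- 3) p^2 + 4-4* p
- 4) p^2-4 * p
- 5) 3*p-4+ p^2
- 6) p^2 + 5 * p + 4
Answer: 1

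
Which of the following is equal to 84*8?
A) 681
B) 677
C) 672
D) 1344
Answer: C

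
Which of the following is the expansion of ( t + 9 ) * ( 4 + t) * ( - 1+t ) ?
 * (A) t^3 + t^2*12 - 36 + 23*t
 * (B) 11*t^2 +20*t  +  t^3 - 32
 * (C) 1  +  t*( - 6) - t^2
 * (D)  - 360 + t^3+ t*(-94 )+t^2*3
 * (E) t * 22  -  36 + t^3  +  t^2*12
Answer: A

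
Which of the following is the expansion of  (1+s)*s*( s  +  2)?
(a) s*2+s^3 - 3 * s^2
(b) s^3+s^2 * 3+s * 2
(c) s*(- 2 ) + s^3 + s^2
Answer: b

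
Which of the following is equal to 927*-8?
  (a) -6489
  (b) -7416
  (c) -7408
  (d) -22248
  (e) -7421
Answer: b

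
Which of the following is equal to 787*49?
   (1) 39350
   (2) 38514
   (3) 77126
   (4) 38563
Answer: 4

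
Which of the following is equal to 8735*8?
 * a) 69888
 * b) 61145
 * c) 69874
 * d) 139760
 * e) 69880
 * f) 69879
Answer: e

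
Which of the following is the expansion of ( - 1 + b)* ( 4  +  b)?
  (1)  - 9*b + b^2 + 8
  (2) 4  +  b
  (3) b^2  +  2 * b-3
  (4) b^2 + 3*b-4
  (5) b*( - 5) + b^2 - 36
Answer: 4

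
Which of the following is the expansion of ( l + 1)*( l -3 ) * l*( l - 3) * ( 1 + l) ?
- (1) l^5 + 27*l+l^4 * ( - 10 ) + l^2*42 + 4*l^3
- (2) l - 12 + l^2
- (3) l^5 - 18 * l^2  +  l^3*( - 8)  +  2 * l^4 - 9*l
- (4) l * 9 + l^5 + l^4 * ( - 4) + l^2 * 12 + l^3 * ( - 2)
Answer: 4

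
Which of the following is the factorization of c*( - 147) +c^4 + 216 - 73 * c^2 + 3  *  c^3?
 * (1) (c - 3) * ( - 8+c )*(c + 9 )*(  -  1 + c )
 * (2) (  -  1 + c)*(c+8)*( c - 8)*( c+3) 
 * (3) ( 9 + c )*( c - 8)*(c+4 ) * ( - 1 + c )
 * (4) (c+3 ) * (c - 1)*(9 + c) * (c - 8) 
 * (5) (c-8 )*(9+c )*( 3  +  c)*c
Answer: 4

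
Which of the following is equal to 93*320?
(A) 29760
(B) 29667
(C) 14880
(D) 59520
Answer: A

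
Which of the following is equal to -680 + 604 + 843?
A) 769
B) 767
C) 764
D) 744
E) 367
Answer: B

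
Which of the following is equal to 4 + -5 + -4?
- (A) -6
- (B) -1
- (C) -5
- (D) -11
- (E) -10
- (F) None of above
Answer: C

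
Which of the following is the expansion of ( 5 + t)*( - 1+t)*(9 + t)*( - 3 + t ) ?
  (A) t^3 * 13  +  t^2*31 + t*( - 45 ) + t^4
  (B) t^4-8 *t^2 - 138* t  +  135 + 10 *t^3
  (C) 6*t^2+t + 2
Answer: B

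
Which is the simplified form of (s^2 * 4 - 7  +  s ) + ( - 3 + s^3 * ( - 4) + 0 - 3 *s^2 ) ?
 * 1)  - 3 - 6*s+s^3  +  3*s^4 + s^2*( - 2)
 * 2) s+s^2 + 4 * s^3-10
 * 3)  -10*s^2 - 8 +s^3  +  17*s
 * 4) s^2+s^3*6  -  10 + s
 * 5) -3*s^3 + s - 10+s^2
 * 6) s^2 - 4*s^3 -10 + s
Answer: 6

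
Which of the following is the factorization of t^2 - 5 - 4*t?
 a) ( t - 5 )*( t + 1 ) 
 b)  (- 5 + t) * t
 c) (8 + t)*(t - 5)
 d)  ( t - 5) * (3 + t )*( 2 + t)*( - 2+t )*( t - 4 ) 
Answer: a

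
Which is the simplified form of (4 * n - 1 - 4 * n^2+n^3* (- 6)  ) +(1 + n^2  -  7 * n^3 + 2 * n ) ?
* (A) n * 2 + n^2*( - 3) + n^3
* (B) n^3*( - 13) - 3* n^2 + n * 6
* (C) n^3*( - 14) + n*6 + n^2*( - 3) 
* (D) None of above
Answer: B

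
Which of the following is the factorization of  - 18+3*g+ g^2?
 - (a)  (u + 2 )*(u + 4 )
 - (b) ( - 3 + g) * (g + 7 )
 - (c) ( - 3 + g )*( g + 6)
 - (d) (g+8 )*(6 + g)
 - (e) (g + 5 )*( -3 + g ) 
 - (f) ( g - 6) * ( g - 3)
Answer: c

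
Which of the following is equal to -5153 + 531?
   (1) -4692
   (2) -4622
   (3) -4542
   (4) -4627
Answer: 2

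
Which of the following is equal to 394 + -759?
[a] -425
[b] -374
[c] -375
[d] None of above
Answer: d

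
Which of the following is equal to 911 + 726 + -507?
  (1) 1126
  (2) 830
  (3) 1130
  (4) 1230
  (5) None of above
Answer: 3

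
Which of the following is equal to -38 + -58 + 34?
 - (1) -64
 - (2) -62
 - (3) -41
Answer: 2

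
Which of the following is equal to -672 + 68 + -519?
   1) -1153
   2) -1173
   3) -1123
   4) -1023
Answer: 3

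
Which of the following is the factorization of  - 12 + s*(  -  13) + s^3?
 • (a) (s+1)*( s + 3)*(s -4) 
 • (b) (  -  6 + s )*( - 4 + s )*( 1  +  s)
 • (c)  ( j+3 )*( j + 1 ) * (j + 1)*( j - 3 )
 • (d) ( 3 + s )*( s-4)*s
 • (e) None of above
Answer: a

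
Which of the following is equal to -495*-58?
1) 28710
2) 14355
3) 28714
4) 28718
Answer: 1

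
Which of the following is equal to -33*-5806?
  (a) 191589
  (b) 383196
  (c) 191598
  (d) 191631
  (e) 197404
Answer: c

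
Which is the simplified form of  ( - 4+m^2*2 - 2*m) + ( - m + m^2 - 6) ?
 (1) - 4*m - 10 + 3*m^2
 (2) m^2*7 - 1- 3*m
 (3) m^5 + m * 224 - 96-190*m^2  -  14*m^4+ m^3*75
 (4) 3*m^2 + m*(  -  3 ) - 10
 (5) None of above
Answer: 4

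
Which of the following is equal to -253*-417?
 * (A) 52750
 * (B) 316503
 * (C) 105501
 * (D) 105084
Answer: C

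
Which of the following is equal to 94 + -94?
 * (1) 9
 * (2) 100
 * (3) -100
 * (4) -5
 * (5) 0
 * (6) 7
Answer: 5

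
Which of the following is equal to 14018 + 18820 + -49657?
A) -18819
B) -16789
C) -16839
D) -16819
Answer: D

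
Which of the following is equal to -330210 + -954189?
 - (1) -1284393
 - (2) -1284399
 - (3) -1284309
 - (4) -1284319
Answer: 2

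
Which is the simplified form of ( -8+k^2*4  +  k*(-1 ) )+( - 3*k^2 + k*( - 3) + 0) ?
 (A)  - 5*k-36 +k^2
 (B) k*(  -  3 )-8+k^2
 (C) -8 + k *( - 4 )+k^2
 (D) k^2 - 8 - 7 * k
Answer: C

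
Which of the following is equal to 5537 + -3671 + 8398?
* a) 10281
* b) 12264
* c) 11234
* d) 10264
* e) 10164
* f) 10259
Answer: d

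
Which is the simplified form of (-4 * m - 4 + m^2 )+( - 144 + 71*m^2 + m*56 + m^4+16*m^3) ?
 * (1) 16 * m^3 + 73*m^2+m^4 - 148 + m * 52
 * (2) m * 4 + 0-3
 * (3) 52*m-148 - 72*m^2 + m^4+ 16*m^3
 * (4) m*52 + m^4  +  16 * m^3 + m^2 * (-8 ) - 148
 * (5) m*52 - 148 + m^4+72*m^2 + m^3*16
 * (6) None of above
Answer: 5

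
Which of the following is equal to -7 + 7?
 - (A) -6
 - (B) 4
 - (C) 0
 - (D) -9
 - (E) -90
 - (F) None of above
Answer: C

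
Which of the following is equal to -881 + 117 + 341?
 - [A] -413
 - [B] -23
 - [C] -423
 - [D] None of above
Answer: C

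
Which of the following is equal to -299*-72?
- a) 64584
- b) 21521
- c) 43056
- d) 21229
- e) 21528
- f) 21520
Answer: e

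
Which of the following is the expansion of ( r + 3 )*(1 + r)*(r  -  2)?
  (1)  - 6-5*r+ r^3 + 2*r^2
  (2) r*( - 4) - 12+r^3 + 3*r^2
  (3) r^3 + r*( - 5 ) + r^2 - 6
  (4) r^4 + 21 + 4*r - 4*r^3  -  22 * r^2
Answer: 1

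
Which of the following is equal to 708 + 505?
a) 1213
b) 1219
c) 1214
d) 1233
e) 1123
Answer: a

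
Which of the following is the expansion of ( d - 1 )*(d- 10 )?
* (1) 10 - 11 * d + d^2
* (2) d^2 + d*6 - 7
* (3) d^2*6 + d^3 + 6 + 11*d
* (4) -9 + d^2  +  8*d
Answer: 1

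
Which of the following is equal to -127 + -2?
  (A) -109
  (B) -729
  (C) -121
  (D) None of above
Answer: D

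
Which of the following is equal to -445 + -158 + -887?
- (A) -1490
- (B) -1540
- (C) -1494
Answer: A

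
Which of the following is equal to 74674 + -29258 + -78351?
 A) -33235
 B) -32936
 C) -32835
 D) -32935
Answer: D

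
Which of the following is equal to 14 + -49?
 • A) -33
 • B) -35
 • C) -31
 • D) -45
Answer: B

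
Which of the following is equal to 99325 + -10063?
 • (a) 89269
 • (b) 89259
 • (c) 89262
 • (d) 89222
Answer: c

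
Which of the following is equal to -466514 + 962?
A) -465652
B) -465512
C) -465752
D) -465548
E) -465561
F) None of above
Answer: F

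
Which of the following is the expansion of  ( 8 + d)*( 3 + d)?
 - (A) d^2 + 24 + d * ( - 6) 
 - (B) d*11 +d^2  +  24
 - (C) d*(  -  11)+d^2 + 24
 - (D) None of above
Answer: B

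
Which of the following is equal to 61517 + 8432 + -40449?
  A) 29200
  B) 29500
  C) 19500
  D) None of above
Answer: B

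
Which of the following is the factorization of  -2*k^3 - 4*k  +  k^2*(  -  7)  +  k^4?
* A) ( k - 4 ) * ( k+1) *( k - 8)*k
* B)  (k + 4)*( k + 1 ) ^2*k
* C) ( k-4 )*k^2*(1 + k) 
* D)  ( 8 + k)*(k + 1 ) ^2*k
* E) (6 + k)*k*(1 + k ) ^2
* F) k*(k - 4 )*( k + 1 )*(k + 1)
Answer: F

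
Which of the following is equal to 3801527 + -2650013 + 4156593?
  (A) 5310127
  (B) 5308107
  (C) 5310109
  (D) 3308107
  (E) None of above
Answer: B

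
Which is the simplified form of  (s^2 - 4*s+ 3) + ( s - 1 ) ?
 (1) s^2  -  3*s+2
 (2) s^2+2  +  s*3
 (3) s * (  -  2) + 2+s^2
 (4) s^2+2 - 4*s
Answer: 1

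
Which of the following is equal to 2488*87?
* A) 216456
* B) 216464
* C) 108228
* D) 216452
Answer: A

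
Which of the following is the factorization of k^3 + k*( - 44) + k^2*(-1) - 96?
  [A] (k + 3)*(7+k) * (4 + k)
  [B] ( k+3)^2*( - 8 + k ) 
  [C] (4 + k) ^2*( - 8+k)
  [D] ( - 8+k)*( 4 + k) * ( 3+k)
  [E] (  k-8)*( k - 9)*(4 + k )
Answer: D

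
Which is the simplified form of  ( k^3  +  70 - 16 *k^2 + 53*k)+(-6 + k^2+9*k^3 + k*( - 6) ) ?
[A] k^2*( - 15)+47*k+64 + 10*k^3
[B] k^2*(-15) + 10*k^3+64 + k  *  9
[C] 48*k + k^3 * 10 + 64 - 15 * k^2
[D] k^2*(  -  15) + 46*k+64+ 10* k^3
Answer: A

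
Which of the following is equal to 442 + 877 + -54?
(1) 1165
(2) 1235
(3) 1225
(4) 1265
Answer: 4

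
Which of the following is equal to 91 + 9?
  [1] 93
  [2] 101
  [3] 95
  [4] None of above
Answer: 4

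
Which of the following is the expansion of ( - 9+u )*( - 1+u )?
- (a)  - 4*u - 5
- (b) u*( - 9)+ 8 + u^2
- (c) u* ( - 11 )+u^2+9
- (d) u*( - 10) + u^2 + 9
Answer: d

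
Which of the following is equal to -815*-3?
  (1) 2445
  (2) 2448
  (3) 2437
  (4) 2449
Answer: 1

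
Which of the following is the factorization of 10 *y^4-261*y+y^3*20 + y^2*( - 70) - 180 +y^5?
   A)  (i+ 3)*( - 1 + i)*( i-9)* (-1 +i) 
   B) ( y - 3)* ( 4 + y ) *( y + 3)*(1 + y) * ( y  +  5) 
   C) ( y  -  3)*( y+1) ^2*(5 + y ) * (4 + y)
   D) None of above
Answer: B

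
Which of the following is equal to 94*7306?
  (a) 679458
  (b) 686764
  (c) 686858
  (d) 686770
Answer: b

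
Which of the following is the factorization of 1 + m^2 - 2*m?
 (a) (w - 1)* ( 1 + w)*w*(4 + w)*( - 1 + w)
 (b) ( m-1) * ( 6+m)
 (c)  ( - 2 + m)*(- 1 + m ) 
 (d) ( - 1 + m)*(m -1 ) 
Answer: d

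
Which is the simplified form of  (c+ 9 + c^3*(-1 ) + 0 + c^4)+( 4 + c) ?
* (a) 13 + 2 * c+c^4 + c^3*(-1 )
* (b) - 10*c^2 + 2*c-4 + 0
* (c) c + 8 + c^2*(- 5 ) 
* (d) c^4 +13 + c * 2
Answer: a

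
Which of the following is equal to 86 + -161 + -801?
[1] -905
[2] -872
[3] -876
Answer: 3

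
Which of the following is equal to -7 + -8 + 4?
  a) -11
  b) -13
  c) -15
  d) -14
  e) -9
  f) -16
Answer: a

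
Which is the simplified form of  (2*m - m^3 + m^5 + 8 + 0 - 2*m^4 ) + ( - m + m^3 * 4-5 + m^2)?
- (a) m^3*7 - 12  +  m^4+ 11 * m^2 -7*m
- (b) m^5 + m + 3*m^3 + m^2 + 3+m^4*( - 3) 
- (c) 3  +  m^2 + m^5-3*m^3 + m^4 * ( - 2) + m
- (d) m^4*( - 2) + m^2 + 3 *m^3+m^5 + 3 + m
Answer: d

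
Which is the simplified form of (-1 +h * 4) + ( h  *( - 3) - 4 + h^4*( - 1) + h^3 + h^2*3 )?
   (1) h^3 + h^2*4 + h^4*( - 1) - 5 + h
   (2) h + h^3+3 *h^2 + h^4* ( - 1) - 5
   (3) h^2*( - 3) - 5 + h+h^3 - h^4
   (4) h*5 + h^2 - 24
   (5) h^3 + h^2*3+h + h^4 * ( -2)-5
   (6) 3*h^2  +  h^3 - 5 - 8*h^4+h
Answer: 2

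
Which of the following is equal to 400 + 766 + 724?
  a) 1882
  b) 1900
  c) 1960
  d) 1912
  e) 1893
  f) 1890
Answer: f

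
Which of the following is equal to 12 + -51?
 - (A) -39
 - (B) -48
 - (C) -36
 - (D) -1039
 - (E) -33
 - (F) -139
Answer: A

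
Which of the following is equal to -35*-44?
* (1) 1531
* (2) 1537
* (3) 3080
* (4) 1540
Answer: 4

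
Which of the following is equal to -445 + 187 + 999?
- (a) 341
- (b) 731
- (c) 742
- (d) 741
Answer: d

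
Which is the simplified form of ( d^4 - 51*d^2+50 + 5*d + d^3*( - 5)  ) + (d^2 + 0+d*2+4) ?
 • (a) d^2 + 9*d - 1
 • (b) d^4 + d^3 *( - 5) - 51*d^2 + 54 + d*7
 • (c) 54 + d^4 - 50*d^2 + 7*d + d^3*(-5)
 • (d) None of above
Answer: c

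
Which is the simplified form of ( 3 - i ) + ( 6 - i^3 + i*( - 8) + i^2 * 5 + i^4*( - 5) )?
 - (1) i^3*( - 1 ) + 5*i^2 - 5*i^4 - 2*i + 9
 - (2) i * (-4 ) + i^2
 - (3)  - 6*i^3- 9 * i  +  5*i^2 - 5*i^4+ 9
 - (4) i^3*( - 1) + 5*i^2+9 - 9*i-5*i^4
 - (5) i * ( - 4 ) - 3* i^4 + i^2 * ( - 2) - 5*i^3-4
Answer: 4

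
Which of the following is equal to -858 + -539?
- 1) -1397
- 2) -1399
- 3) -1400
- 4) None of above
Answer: 1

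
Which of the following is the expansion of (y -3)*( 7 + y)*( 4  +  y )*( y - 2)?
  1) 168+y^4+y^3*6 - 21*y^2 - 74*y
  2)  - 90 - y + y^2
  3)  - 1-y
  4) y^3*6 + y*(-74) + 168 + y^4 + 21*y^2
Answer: 1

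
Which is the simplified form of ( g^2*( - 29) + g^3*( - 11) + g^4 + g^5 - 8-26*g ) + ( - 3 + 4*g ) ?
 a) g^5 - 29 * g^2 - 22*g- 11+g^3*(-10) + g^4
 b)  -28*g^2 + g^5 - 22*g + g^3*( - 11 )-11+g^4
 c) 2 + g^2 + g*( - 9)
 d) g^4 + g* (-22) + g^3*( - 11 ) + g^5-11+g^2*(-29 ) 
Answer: d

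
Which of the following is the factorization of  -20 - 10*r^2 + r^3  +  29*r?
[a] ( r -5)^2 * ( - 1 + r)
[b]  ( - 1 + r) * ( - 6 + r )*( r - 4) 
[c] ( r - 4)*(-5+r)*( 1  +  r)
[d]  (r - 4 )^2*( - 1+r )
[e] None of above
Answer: e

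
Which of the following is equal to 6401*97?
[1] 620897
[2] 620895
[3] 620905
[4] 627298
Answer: 1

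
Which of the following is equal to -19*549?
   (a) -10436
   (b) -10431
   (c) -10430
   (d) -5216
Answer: b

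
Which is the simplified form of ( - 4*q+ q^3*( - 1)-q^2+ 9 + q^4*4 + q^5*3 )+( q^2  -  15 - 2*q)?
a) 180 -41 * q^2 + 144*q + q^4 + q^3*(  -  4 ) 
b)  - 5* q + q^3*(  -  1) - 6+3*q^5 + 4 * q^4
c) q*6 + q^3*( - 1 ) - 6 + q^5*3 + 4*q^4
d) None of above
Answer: d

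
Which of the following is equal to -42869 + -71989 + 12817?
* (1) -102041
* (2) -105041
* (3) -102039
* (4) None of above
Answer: 1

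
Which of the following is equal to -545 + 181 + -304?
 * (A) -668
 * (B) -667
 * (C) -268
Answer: A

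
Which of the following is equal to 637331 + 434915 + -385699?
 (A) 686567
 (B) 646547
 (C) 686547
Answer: C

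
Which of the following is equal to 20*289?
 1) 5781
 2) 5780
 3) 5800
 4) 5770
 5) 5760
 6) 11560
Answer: 2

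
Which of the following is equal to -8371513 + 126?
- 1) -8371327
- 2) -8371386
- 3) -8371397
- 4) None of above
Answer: 4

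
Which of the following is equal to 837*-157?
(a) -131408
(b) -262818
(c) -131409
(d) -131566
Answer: c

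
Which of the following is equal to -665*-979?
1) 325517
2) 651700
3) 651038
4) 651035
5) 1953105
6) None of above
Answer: 4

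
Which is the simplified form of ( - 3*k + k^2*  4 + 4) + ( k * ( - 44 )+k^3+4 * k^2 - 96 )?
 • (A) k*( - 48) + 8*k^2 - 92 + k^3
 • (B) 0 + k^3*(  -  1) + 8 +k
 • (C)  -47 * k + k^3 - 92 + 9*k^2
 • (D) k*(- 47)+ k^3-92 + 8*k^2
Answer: D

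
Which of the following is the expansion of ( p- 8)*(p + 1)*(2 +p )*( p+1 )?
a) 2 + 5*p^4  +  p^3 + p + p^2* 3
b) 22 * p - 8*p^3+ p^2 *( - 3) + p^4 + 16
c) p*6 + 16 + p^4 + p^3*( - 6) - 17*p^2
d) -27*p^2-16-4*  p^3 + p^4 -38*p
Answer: d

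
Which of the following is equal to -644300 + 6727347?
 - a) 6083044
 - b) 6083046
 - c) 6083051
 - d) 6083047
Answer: d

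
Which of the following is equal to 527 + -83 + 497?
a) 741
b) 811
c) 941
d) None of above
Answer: c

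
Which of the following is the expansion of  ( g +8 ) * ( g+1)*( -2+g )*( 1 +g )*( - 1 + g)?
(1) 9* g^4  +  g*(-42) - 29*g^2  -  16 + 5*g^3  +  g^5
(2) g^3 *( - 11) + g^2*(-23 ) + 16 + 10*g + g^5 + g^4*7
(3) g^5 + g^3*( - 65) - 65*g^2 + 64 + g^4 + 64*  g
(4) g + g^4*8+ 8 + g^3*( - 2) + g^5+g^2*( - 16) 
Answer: 2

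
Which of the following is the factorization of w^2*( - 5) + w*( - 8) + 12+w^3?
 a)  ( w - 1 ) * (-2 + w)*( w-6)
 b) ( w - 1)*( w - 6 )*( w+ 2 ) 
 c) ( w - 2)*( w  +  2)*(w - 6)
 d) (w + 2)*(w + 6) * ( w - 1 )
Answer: b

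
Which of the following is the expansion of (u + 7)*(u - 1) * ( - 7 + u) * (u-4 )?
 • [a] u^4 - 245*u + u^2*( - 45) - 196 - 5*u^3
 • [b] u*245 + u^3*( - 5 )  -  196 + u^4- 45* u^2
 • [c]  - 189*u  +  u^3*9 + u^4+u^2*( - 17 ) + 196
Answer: b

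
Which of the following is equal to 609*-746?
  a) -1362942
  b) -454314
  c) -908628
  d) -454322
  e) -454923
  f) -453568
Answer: b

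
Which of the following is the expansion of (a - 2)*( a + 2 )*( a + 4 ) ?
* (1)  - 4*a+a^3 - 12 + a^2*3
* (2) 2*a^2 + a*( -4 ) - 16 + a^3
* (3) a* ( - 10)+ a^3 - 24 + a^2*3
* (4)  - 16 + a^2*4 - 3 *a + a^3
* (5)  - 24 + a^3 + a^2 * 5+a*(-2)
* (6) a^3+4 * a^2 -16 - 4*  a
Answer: 6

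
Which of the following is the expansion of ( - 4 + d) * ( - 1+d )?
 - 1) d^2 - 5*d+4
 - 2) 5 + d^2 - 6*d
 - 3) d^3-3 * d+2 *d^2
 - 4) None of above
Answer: 1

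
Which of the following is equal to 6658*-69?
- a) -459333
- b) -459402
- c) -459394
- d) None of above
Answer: b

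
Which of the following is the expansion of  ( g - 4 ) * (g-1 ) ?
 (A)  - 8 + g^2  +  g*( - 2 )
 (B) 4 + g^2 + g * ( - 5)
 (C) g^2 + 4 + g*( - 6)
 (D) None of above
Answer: B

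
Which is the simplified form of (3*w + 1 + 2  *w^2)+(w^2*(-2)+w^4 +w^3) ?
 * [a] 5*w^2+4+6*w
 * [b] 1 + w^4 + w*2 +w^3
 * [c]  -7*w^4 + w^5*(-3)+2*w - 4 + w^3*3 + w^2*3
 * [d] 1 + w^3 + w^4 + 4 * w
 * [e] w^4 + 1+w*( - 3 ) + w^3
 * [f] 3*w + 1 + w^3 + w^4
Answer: f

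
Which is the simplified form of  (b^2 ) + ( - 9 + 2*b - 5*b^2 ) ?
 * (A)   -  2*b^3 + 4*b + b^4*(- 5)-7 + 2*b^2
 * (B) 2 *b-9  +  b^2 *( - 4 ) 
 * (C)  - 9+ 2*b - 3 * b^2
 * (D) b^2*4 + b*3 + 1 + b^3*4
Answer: B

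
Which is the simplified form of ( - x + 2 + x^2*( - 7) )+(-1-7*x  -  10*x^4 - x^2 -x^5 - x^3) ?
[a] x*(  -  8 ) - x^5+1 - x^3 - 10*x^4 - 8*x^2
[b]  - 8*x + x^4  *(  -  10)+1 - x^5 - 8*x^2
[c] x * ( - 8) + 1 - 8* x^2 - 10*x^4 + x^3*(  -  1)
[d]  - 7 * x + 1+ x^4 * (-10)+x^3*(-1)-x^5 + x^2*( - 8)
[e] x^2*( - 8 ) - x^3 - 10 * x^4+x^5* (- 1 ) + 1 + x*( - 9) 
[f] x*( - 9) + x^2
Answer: a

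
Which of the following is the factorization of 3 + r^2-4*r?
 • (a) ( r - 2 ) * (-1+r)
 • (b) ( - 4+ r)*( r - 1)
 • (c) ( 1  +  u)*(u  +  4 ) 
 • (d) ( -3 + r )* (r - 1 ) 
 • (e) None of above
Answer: d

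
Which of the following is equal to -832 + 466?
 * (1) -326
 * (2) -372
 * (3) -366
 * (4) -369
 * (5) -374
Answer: 3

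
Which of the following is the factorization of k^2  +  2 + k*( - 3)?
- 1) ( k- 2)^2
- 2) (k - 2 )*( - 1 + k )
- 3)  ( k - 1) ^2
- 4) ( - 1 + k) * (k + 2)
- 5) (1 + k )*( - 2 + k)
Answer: 2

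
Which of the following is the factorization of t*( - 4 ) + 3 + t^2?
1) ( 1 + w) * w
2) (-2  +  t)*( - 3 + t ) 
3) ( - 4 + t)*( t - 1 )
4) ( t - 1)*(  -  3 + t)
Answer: 4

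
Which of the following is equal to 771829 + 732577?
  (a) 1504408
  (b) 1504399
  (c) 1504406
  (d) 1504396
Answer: c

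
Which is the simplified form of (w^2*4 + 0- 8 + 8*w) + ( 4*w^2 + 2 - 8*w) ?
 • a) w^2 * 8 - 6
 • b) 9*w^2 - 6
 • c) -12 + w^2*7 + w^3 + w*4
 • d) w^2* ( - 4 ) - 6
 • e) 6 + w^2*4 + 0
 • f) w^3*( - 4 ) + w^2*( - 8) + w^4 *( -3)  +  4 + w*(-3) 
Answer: a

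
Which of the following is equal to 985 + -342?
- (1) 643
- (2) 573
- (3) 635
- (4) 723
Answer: 1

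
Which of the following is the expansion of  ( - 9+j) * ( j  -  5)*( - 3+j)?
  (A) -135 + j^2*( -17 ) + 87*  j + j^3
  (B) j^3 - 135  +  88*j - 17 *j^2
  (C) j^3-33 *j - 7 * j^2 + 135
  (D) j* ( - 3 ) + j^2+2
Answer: A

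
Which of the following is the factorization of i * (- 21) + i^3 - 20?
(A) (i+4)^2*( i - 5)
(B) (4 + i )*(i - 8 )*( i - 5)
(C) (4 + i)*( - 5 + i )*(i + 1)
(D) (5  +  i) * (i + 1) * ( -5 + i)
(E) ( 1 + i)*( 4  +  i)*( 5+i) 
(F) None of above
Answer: C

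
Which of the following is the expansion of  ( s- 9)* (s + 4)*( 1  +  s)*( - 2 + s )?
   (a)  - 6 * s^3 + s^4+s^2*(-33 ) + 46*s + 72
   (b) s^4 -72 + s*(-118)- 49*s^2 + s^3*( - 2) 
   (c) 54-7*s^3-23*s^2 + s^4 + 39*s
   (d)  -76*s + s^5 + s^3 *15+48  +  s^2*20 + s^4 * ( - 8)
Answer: a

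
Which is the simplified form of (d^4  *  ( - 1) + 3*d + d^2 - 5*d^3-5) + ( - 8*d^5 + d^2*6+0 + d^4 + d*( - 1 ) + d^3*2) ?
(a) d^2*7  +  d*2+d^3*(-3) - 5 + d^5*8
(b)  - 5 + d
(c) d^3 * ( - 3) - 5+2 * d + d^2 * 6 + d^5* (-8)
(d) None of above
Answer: d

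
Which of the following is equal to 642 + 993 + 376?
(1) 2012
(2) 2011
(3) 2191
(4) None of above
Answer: 2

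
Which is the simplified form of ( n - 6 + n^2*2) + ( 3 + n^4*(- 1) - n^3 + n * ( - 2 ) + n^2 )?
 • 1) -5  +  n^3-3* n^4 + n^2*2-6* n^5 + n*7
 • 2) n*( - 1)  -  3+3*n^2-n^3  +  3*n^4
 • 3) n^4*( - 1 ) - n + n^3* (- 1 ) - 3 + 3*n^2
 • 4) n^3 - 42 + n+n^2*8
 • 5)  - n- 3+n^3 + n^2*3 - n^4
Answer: 3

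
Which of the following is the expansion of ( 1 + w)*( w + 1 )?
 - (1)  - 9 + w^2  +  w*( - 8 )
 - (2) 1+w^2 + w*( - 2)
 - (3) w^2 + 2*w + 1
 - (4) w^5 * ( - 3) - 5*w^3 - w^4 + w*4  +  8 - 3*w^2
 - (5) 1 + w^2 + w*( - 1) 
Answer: 3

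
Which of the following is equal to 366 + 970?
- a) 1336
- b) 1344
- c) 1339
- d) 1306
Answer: a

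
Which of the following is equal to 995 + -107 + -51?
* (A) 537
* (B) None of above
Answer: B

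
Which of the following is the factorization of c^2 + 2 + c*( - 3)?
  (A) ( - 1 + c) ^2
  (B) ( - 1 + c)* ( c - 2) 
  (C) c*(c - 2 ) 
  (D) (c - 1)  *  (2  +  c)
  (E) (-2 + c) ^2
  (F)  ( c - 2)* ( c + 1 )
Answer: B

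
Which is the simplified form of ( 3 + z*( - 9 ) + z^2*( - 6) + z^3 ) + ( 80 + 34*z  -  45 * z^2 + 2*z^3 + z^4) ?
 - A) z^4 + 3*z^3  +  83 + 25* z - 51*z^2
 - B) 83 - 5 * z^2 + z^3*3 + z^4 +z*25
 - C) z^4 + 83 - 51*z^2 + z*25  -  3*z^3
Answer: A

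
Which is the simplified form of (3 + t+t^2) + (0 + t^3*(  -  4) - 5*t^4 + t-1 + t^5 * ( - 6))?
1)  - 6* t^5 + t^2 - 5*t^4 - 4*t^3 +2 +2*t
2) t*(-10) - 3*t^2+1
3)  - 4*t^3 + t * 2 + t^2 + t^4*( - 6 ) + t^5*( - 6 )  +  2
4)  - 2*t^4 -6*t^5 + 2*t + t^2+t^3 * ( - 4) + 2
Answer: 1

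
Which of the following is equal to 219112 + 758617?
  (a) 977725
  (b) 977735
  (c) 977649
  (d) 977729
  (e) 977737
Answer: d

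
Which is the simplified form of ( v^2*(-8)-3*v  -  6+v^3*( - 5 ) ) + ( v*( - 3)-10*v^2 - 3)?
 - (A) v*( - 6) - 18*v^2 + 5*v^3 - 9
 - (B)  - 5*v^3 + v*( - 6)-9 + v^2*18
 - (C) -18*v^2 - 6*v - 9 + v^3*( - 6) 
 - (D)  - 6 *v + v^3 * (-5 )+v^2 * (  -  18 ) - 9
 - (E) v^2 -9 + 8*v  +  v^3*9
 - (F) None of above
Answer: D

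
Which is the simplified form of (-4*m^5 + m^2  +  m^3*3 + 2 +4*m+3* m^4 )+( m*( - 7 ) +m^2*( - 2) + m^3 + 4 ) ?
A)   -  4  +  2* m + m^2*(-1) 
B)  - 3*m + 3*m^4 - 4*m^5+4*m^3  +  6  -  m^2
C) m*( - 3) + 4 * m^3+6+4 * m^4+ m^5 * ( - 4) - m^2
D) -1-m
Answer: B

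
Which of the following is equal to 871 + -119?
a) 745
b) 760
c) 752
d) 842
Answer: c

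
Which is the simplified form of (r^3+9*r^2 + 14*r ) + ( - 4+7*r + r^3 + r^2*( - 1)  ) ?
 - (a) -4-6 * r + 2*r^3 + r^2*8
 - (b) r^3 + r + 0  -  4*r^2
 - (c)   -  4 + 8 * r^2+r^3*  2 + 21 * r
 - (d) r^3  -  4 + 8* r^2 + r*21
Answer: c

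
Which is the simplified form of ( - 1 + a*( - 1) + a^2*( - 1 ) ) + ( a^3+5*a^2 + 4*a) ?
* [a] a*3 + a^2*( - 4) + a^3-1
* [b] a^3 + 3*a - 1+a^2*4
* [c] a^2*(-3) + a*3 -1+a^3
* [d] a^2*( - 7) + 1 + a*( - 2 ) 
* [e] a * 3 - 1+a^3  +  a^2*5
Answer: b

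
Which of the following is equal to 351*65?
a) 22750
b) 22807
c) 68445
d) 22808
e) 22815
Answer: e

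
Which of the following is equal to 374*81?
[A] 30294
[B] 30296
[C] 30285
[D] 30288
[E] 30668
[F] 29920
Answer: A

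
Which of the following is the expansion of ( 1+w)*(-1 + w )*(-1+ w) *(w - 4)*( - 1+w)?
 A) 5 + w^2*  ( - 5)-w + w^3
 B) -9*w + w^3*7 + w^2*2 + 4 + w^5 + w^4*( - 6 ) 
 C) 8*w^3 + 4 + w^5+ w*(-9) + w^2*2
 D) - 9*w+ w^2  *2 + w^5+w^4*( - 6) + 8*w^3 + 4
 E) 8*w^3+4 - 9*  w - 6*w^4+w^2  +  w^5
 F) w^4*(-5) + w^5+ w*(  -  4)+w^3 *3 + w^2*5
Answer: D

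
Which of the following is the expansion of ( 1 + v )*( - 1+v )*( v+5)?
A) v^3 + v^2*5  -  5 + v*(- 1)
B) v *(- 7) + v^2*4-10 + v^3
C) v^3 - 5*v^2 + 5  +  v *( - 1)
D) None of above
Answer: A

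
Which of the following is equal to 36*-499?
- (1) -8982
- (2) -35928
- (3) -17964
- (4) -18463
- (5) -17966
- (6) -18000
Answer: 3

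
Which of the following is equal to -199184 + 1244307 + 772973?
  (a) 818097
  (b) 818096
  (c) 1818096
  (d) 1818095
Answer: c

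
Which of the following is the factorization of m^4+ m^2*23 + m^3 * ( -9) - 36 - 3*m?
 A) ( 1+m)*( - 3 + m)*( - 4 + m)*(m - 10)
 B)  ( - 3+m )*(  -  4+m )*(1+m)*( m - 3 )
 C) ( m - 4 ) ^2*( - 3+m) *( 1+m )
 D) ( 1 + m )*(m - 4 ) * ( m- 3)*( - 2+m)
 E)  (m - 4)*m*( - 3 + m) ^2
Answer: B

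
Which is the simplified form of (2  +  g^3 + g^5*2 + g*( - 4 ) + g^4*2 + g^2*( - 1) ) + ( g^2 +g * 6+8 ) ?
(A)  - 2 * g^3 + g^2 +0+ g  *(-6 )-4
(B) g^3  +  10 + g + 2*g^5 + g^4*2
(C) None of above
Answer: C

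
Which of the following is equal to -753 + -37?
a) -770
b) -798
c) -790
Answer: c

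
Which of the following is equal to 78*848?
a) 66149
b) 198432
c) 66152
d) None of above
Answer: d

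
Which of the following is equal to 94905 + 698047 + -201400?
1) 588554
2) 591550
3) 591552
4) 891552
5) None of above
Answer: 3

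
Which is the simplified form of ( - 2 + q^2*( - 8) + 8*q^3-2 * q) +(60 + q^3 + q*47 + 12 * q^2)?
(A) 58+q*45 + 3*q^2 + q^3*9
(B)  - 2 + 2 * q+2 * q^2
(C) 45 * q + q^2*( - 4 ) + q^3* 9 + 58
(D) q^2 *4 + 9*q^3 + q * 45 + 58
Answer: D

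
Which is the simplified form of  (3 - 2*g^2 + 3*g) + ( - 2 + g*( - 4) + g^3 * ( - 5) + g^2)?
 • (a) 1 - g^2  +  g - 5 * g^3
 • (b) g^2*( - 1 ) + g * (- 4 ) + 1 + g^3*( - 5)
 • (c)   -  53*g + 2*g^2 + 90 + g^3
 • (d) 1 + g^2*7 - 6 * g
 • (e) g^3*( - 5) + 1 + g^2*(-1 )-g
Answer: e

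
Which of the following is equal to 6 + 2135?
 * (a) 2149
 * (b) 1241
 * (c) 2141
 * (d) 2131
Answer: c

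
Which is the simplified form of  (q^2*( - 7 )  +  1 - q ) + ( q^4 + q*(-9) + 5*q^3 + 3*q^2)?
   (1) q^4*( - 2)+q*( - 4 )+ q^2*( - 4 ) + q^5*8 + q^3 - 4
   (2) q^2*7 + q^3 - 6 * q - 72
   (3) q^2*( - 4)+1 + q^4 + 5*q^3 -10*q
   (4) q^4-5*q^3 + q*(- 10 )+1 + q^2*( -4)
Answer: 3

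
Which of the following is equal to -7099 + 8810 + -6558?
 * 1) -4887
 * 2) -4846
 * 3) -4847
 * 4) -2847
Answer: 3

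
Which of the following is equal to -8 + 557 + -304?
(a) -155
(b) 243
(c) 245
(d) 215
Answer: c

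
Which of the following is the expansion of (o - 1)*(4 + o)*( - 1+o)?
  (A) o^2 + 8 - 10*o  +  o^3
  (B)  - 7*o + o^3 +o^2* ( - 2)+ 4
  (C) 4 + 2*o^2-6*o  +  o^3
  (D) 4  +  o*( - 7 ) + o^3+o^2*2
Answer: D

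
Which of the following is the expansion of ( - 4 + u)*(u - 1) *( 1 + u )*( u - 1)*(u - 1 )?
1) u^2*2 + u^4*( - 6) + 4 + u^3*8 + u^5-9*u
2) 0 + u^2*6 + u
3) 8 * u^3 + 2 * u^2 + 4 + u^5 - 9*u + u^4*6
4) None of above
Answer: 1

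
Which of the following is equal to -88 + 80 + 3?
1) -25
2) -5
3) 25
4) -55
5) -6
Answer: 2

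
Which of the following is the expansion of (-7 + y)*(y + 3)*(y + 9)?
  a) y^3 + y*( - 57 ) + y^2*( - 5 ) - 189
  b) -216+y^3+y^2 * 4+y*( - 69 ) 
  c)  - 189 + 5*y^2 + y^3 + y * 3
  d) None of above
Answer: d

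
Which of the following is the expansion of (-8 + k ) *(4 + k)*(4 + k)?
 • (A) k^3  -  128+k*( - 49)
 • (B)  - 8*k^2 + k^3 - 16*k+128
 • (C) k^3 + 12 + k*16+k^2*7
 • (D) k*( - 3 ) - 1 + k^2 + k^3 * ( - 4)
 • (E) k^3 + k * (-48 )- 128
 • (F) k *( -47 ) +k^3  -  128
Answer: E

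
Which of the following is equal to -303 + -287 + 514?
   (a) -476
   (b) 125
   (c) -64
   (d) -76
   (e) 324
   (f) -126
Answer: d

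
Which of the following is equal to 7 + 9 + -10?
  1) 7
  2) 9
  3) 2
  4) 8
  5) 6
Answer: 5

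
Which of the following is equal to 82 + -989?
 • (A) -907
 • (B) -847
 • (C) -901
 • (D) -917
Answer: A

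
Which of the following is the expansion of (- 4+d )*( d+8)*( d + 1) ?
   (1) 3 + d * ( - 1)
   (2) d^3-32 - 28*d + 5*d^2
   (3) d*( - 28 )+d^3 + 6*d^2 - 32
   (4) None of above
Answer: 2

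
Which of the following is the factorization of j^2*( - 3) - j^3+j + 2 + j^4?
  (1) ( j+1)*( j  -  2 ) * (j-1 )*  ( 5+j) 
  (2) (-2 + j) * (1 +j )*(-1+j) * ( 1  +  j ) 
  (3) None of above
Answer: 2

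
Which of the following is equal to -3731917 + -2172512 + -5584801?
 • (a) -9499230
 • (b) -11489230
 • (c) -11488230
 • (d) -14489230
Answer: b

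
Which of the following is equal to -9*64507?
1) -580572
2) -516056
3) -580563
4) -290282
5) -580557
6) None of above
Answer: 3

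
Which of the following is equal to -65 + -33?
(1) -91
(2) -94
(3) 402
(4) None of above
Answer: 4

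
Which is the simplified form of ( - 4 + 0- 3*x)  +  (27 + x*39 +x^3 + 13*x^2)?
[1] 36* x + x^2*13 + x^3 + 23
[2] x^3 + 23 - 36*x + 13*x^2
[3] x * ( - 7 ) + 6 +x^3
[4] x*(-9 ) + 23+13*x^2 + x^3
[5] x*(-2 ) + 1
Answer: 1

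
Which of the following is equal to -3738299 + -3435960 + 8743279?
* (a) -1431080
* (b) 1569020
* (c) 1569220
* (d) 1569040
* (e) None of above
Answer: b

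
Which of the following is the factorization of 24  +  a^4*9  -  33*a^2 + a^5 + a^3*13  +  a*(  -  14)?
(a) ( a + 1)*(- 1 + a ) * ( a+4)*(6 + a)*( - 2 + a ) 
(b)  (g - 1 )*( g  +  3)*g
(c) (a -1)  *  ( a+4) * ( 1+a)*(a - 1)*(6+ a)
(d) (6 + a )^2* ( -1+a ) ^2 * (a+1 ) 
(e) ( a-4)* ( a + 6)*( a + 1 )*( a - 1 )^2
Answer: c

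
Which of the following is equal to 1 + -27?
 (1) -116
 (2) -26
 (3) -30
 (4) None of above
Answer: 2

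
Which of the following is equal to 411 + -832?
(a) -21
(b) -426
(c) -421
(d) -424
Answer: c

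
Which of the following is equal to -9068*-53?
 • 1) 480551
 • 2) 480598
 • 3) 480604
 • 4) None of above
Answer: 3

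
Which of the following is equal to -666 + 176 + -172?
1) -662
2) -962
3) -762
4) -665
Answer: 1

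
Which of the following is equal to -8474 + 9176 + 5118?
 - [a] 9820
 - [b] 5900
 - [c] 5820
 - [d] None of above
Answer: c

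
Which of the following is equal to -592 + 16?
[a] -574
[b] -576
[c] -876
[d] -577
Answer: b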